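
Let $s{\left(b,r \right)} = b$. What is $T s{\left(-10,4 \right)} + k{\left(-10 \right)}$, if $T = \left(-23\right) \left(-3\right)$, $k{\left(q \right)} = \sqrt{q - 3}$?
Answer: $-690 + i \sqrt{13} \approx -690.0 + 3.6056 i$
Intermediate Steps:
$k{\left(q \right)} = \sqrt{-3 + q}$
$T = 69$
$T s{\left(-10,4 \right)} + k{\left(-10 \right)} = 69 \left(-10\right) + \sqrt{-3 - 10} = -690 + \sqrt{-13} = -690 + i \sqrt{13}$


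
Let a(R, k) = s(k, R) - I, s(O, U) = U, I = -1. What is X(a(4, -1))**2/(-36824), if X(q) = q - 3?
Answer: -1/9206 ≈ -0.00010862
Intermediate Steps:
a(R, k) = 1 + R (a(R, k) = R - 1*(-1) = R + 1 = 1 + R)
X(q) = -3 + q
X(a(4, -1))**2/(-36824) = (-3 + (1 + 4))**2/(-36824) = (-3 + 5)**2*(-1/36824) = 2**2*(-1/36824) = 4*(-1/36824) = -1/9206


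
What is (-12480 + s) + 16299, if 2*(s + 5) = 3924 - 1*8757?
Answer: 2795/2 ≈ 1397.5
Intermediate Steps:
s = -4843/2 (s = -5 + (3924 - 1*8757)/2 = -5 + (3924 - 8757)/2 = -5 + (½)*(-4833) = -5 - 4833/2 = -4843/2 ≈ -2421.5)
(-12480 + s) + 16299 = (-12480 - 4843/2) + 16299 = -29803/2 + 16299 = 2795/2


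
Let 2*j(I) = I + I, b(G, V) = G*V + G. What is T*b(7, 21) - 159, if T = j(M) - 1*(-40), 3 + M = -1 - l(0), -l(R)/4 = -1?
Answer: 4769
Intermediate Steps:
b(G, V) = G + G*V
l(R) = 4 (l(R) = -4*(-1) = 4)
M = -8 (M = -3 + (-1 - 1*4) = -3 + (-1 - 4) = -3 - 5 = -8)
j(I) = I (j(I) = (I + I)/2 = (2*I)/2 = I)
T = 32 (T = -8 - 1*(-40) = -8 + 40 = 32)
T*b(7, 21) - 159 = 32*(7*(1 + 21)) - 159 = 32*(7*22) - 159 = 32*154 - 159 = 4928 - 159 = 4769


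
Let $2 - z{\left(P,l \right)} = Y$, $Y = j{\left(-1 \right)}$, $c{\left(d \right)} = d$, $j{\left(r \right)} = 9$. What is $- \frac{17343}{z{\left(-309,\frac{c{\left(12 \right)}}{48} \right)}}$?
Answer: $\frac{17343}{7} \approx 2477.6$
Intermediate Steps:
$Y = 9$
$z{\left(P,l \right)} = -7$ ($z{\left(P,l \right)} = 2 - 9 = -7$)
$- \frac{17343}{z{\left(-309,\frac{c{\left(12 \right)}}{48} \right)}} = - \frac{17343}{-7} = \left(-17343\right) \left(- \frac{1}{7}\right) = \frac{17343}{7}$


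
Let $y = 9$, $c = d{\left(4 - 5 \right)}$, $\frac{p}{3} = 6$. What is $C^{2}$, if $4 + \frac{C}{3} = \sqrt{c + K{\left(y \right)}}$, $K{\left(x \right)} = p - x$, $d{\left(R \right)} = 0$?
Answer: $9$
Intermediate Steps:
$p = 18$ ($p = 3 \cdot 6 = 18$)
$c = 0$
$K{\left(x \right)} = 18 - x$
$C = -3$ ($C = -12 + 3 \sqrt{0 + \left(18 - 9\right)} = -12 + 3 \sqrt{0 + 9} = -12 + 3 \sqrt{9} = -12 + 3 \cdot 3 = -12 + 9 = -3$)
$C^{2} = \left(-3\right)^{2} = 9$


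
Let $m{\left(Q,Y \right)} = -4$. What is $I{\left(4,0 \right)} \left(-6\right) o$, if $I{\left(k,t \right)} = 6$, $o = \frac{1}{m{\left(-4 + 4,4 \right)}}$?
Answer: $9$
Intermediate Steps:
$o = - \frac{1}{4}$ ($o = \frac{1}{-4} = - \frac{1}{4} \approx -0.25$)
$I{\left(4,0 \right)} \left(-6\right) o = 6 \left(-6\right) \left(- \frac{1}{4}\right) = \left(-36\right) \left(- \frac{1}{4}\right) = 9$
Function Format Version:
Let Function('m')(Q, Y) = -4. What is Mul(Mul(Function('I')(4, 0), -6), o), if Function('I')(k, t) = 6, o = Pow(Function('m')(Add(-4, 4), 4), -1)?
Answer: 9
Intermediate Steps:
o = Rational(-1, 4) (o = Pow(-4, -1) = Rational(-1, 4) ≈ -0.25000)
Mul(Mul(Function('I')(4, 0), -6), o) = Mul(Mul(6, -6), Rational(-1, 4)) = Mul(-36, Rational(-1, 4)) = 9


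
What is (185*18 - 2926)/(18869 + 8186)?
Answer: 404/27055 ≈ 0.014933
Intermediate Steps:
(185*18 - 2926)/(18869 + 8186) = (3330 - 2926)/27055 = 404*(1/27055) = 404/27055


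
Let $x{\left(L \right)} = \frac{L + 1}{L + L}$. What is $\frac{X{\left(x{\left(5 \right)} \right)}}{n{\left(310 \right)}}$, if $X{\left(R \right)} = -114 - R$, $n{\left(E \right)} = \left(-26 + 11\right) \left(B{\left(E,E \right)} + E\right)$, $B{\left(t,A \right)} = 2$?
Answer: $\frac{191}{7800} \approx 0.024487$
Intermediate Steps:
$x{\left(L \right)} = \frac{1 + L}{2 L}$
$n{\left(E \right)} = -30 - 15 E$ ($n{\left(E \right)} = \left(-26 + 11\right) \left(2 + E\right) = - 15 \left(2 + E\right) = -30 - 15 E$)
$\frac{X{\left(x{\left(5 \right)} \right)}}{n{\left(310 \right)}} = \frac{-114 - \frac{1 + 5}{2 \cdot 5}}{-30 - 4650} = \frac{-114 - \frac{1}{2} \cdot \frac{1}{5} \cdot 6}{-30 - 4650} = \frac{-114 - \frac{3}{5}}{-4680} = \left(-114 - \frac{3}{5}\right) \left(- \frac{1}{4680}\right) = \left(- \frac{573}{5}\right) \left(- \frac{1}{4680}\right) = \frac{191}{7800}$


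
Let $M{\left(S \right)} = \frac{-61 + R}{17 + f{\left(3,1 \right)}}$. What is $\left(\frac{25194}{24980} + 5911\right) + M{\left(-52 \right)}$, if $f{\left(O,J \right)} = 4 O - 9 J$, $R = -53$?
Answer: $\frac{36884897}{6245} \approx 5906.3$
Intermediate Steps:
$f{\left(O,J \right)} = - 9 J + 4 O$
$M{\left(S \right)} = - \frac{57}{10}$ ($M{\left(S \right)} = \frac{-61 - 53}{17 + \left(\left(-9\right) 1 + 4 \cdot 3\right)} = - \frac{114}{17 + \left(-9 + 12\right)} = - \frac{114}{17 + 3} = - \frac{114}{20} = \left(-114\right) \frac{1}{20} = - \frac{57}{10}$)
$\left(\frac{25194}{24980} + 5911\right) + M{\left(-52 \right)} = \left(\frac{25194}{24980} + 5911\right) - \frac{57}{10} = \left(25194 \cdot \frac{1}{24980} + 5911\right) - \frac{57}{10} = \left(\frac{12597}{12490} + 5911\right) - \frac{57}{10} = \frac{73840987}{12490} - \frac{57}{10} = \frac{36884897}{6245}$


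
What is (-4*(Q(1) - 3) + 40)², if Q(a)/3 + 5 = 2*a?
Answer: 7744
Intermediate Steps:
Q(a) = -15 + 6*a (Q(a) = -15 + 3*(2*a) = -15 + 6*a)
(-4*(Q(1) - 3) + 40)² = (-4*((-15 + 6*1) - 3) + 40)² = (-4*((-15 + 6) - 3) + 40)² = (-4*(-9 - 3) + 40)² = (-4*(-12) + 40)² = (48 + 40)² = 88² = 7744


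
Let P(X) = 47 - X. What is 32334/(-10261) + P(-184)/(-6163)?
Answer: -201644733/63238543 ≈ -3.1886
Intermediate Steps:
32334/(-10261) + P(-184)/(-6163) = 32334/(-10261) + (47 - 1*(-184))/(-6163) = 32334*(-1/10261) + (47 + 184)*(-1/6163) = -32334/10261 + 231*(-1/6163) = -32334/10261 - 231/6163 = -201644733/63238543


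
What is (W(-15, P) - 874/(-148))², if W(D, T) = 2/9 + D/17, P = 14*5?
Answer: 3526815769/128187684 ≈ 27.513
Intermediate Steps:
P = 70
W(D, T) = 2/9 + D/17 (W(D, T) = 2*(⅑) + D*(1/17) = 2/9 + D/17)
(W(-15, P) - 874/(-148))² = ((2/9 + (1/17)*(-15)) - 874/(-148))² = ((2/9 - 15/17) - 874*(-1/148))² = (-101/153 + 437/74)² = (59387/11322)² = 3526815769/128187684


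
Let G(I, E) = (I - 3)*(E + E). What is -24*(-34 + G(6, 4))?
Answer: 240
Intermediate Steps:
G(I, E) = 2*E*(-3 + I) (G(I, E) = (-3 + I)*(2*E) = 2*E*(-3 + I))
-24*(-34 + G(6, 4)) = -24*(-34 + 2*4*(-3 + 6)) = -24*(-34 + 2*4*3) = -24*(-34 + 24) = -24*(-10) = 240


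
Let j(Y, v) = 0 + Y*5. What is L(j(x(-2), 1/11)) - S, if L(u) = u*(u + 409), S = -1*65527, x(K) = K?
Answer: 61537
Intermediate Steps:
S = -65527
j(Y, v) = 5*Y (j(Y, v) = 0 + 5*Y = 5*Y)
L(u) = u*(409 + u)
L(j(x(-2), 1/11)) - S = (5*(-2))*(409 + 5*(-2)) - 1*(-65527) = -10*(409 - 10) + 65527 = -10*399 + 65527 = -3990 + 65527 = 61537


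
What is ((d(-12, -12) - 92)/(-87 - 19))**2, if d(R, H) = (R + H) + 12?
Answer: 2704/2809 ≈ 0.96262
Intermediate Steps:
d(R, H) = 12 + H + R (d(R, H) = (H + R) + 12 = 12 + H + R)
((d(-12, -12) - 92)/(-87 - 19))**2 = (((12 - 12 - 12) - 92)/(-87 - 19))**2 = ((-12 - 92)/(-106))**2 = (-104*(-1/106))**2 = (52/53)**2 = 2704/2809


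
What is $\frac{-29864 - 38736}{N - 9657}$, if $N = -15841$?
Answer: $\frac{34300}{12749} \approx 2.6904$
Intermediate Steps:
$\frac{-29864 - 38736}{N - 9657} = \frac{-29864 - 38736}{-15841 - 9657} = - \frac{68600}{-25498} = \left(-68600\right) \left(- \frac{1}{25498}\right) = \frac{34300}{12749}$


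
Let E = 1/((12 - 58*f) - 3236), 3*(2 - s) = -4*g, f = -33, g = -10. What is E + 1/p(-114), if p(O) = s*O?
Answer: 9/846260 ≈ 1.0635e-5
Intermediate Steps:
s = -34/3 (s = 2 - (-4)*(-10)/3 = 2 - 1/3*40 = 2 - 40/3 = -34/3 ≈ -11.333)
p(O) = -34*O/3
E = -1/1310 (E = 1/((12 - 58*(-33)) - 3236) = 1/((12 + 1914) - 3236) = 1/(1926 - 3236) = 1/(-1310) = -1/1310 ≈ -0.00076336)
E + 1/p(-114) = -1/1310 + 1/(-34/3*(-114)) = -1/1310 + 1/1292 = 9/846260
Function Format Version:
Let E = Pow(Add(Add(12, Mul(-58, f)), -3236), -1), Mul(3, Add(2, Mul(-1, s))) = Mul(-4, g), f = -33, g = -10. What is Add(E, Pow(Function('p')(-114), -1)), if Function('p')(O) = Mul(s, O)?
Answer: Rational(9, 846260) ≈ 1.0635e-5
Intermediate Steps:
s = Rational(-34, 3) (s = Add(2, Mul(Rational(-1, 3), Mul(-4, -10))) = Add(2, Mul(Rational(-1, 3), 40)) = Add(2, Rational(-40, 3)) = Rational(-34, 3) ≈ -11.333)
Function('p')(O) = Mul(Rational(-34, 3), O)
E = Rational(-1, 1310) (E = Pow(Add(Add(12, Mul(-58, -33)), -3236), -1) = Pow(Add(Add(12, 1914), -3236), -1) = Pow(Add(1926, -3236), -1) = Pow(-1310, -1) = Rational(-1, 1310) ≈ -0.00076336)
Add(E, Pow(Function('p')(-114), -1)) = Add(Rational(-1, 1310), Pow(Mul(Rational(-34, 3), -114), -1)) = Add(Rational(-1, 1310), Pow(1292, -1)) = Add(Rational(-1, 1310), Rational(1, 1292)) = Rational(9, 846260)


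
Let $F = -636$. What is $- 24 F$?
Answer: $15264$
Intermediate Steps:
$- 24 F = \left(-24\right) \left(-636\right) = 15264$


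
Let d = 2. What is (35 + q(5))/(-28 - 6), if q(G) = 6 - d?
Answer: -39/34 ≈ -1.1471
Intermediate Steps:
q(G) = 4 (q(G) = 6 - 1*2 = 6 - 2 = 4)
(35 + q(5))/(-28 - 6) = (35 + 4)/(-28 - 6) = 39/(-34) = -1/34*39 = -39/34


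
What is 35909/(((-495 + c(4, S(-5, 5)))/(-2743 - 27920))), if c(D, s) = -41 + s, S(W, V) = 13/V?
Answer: 1835129445/889 ≈ 2.0643e+6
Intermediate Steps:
35909/(((-495 + c(4, S(-5, 5)))/(-2743 - 27920))) = 35909/(((-495 + (-41 + 13/5))/(-2743 - 27920))) = 35909/(((-495 + (-41 + 13*(1/5)))/(-30663))) = 35909/(((-495 + (-41 + 13/5))*(-1/30663))) = 35909/(((-495 - 192/5)*(-1/30663))) = 35909/((-2667/5*(-1/30663))) = 35909/(889/51105) = 35909*(51105/889) = 1835129445/889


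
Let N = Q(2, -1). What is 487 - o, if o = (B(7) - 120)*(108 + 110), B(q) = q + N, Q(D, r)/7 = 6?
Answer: 15965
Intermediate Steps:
Q(D, r) = 42 (Q(D, r) = 7*6 = 42)
N = 42
B(q) = 42 + q (B(q) = q + 42 = 42 + q)
o = -15478 (o = ((42 + 7) - 120)*(108 + 110) = (49 - 120)*218 = -71*218 = -15478)
487 - o = 487 - 1*(-15478) = 487 + 15478 = 15965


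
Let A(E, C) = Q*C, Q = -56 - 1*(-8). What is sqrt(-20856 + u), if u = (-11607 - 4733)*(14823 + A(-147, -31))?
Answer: 6*I*sqrt(7403961) ≈ 16326.0*I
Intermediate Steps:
Q = -48 (Q = -56 + 8 = -48)
A(E, C) = -48*C
u = -266521740 (u = (-11607 - 4733)*(14823 - 48*(-31)) = -16340*(14823 + 1488) = -16340*16311 = -266521740)
sqrt(-20856 + u) = sqrt(-20856 - 266521740) = sqrt(-266542596) = 6*I*sqrt(7403961)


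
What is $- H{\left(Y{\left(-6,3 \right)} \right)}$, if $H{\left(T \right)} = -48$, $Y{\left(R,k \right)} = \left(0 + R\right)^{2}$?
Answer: $48$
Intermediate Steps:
$Y{\left(R,k \right)} = R^{2}$
$- H{\left(Y{\left(-6,3 \right)} \right)} = \left(-1\right) \left(-48\right) = 48$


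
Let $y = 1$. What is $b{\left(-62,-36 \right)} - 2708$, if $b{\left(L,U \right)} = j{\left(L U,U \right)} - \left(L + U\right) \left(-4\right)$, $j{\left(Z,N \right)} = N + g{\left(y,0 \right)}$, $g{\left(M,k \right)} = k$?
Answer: $-3136$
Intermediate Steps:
$j{\left(Z,N \right)} = N$ ($j{\left(Z,N \right)} = N + 0 = N$)
$b{\left(L,U \right)} = 4 L + 5 U$ ($b{\left(L,U \right)} = U - \left(L + U\right) \left(-4\right) = U - \left(- 4 L - 4 U\right) = U + \left(4 L + 4 U\right) = 4 L + 5 U$)
$b{\left(-62,-36 \right)} - 2708 = \left(4 \left(-62\right) + 5 \left(-36\right)\right) - 2708 = \left(-248 - 180\right) - 2708 = -428 - 2708 = -3136$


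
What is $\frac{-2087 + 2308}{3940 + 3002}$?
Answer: $\frac{17}{534} \approx 0.031835$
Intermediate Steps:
$\frac{-2087 + 2308}{3940 + 3002} = \frac{221}{6942} = 221 \cdot \frac{1}{6942} = \frac{17}{534}$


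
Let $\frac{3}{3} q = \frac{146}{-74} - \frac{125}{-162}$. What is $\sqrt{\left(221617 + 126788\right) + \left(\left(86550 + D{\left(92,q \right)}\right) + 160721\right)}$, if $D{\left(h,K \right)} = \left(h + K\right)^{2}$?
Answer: $\frac{\sqrt{21697673569345}}{5994} \approx 777.12$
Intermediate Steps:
$q = - \frac{7201}{5994}$ ($q = \frac{146}{-74} - \frac{125}{-162} = 146 \left(- \frac{1}{74}\right) - - \frac{125}{162} = - \frac{73}{37} + \frac{125}{162} = - \frac{7201}{5994} \approx -1.2014$)
$D{\left(h,K \right)} = \left(K + h\right)^{2}$
$\sqrt{\left(221617 + 126788\right) + \left(\left(86550 + D{\left(92,q \right)}\right) + 160721\right)} = \sqrt{\left(221617 + 126788\right) + \left(\left(86550 + \left(- \frac{7201}{5994} + 92\right)^{2}\right) + 160721\right)} = \sqrt{348405 + \left(\left(86550 + \left(\frac{544247}{5994}\right)^{2}\right) + 160721\right)} = \sqrt{348405 + \left(\left(86550 + \frac{296204797009}{35928036}\right) + 160721\right)} = \sqrt{348405 + \left(\frac{3405776312809}{35928036} + 160721\right)} = \sqrt{348405 + \frac{9180166186765}{35928036}} = \sqrt{\frac{21697673569345}{35928036}} = \frac{\sqrt{21697673569345}}{5994}$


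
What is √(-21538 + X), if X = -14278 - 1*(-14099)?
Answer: 3*I*√2413 ≈ 147.37*I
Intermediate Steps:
X = -179 (X = -14278 + 14099 = -179)
√(-21538 + X) = √(-21538 - 179) = √(-21717) = 3*I*√2413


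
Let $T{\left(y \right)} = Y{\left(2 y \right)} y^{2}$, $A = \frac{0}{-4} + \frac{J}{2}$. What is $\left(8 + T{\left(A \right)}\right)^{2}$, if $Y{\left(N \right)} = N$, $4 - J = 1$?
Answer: $\frac{3481}{16} \approx 217.56$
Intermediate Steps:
$J = 3$ ($J = 4 - 1 = 3$)
$A = \frac{3}{2}$ ($A = \frac{0}{-4} + \frac{3}{2} = 0 \left(- \frac{1}{4}\right) + 3 \cdot \frac{1}{2} = 0 + \frac{3}{2} = \frac{3}{2} \approx 1.5$)
$T{\left(y \right)} = 2 y^{3}$ ($T{\left(y \right)} = 2 y y^{2} = 2 y^{3}$)
$\left(8 + T{\left(A \right)}\right)^{2} = \left(8 + 2 \left(\frac{3}{2}\right)^{3}\right)^{2} = \left(8 + 2 \cdot \frac{27}{8}\right)^{2} = \left(8 + \frac{27}{4}\right)^{2} = \left(\frac{59}{4}\right)^{2} = \frac{3481}{16}$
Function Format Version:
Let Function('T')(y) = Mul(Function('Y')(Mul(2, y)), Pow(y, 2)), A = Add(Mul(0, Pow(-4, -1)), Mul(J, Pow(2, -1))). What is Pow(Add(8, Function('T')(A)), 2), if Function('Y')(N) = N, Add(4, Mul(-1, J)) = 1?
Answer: Rational(3481, 16) ≈ 217.56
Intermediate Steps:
J = 3 (J = Add(4, Mul(-1, 1)) = Add(4, -1) = 3)
A = Rational(3, 2) (A = Add(Mul(0, Pow(-4, -1)), Mul(3, Pow(2, -1))) = Add(Mul(0, Rational(-1, 4)), Mul(3, Rational(1, 2))) = Add(0, Rational(3, 2)) = Rational(3, 2) ≈ 1.5000)
Function('T')(y) = Mul(2, Pow(y, 3)) (Function('T')(y) = Mul(Mul(2, y), Pow(y, 2)) = Mul(2, Pow(y, 3)))
Pow(Add(8, Function('T')(A)), 2) = Pow(Add(8, Mul(2, Pow(Rational(3, 2), 3))), 2) = Pow(Add(8, Mul(2, Rational(27, 8))), 2) = Pow(Add(8, Rational(27, 4)), 2) = Pow(Rational(59, 4), 2) = Rational(3481, 16)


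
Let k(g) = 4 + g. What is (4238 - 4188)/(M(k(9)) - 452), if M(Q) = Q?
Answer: -50/439 ≈ -0.11390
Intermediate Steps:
(4238 - 4188)/(M(k(9)) - 452) = (4238 - 4188)/((4 + 9) - 452) = 50/(13 - 452) = 50/(-439) = 50*(-1/439) = -50/439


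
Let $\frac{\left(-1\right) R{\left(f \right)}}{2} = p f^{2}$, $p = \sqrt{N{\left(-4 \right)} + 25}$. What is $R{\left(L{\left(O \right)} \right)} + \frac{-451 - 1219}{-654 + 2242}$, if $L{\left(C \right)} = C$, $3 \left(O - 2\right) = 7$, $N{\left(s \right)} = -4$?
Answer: $- \frac{835}{794} - \frac{338 \sqrt{21}}{9} \approx -173.15$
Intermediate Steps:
$O = \frac{13}{3}$ ($O = 2 + \frac{1}{3} \cdot 7 = 2 + \frac{7}{3} = \frac{13}{3} \approx 4.3333$)
$p = \sqrt{21}$ ($p = \sqrt{-4 + 25} = \sqrt{21} \approx 4.5826$)
$R{\left(f \right)} = - 2 \sqrt{21} f^{2}$
$R{\left(L{\left(O \right)} \right)} + \frac{-451 - 1219}{-654 + 2242} = - 2 \sqrt{21} \left(\frac{13}{3}\right)^{2} + \frac{-451 - 1219}{-654 + 2242} = \left(-2\right) \sqrt{21} \cdot \frac{169}{9} - \frac{1670}{1588} = - \frac{338 \sqrt{21}}{9} - \frac{835}{794} = - \frac{835}{794} - \frac{338 \sqrt{21}}{9}$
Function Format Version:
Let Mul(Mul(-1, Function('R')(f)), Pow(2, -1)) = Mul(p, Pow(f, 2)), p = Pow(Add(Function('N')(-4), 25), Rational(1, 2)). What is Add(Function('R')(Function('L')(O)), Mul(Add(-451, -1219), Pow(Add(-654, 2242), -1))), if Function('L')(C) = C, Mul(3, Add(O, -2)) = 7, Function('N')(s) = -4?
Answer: Add(Rational(-835, 794), Mul(Rational(-338, 9), Pow(21, Rational(1, 2)))) ≈ -173.15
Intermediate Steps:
O = Rational(13, 3) (O = Add(2, Mul(Rational(1, 3), 7)) = Add(2, Rational(7, 3)) = Rational(13, 3) ≈ 4.3333)
p = Pow(21, Rational(1, 2)) (p = Pow(Add(-4, 25), Rational(1, 2)) = Pow(21, Rational(1, 2)) ≈ 4.5826)
Function('R')(f) = Mul(-2, Pow(21, Rational(1, 2)), Pow(f, 2)) (Function('R')(f) = Mul(-2, Mul(Pow(21, Rational(1, 2)), Pow(f, 2))) = Mul(-2, Pow(21, Rational(1, 2)), Pow(f, 2)))
Add(Function('R')(Function('L')(O)), Mul(Add(-451, -1219), Pow(Add(-654, 2242), -1))) = Add(Mul(-2, Pow(21, Rational(1, 2)), Pow(Rational(13, 3), 2)), Mul(Add(-451, -1219), Pow(Add(-654, 2242), -1))) = Add(Mul(-2, Pow(21, Rational(1, 2)), Rational(169, 9)), Mul(-1670, Pow(1588, -1))) = Add(Mul(Rational(-338, 9), Pow(21, Rational(1, 2))), Mul(-1670, Rational(1, 1588))) = Add(Mul(Rational(-338, 9), Pow(21, Rational(1, 2))), Rational(-835, 794)) = Add(Rational(-835, 794), Mul(Rational(-338, 9), Pow(21, Rational(1, 2))))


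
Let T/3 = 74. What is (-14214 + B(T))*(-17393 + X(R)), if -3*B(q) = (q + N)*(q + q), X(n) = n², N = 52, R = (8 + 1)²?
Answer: 593225312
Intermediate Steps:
R = 81 (R = 9² = 81)
T = 222 (T = 3*74 = 222)
B(q) = -2*q*(52 + q)/3 (B(q) = -(q + 52)*(q + q)/3 = -(52 + q)*2*q/3 = -2*q*(52 + q)/3)
(-14214 + B(T))*(-17393 + X(R)) = (-14214 - ⅔*222*(52 + 222))*(-17393 + 81²) = (-14214 - ⅔*222*274)*(-17393 + 6561) = (-14214 - 40552)*(-10832) = -54766*(-10832) = 593225312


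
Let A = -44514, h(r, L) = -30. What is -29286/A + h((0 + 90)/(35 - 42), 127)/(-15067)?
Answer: 24588199/37260691 ≈ 0.65990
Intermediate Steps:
-29286/A + h((0 + 90)/(35 - 42), 127)/(-15067) = -29286/(-44514) - 30/(-15067) = -29286*(-1/44514) - 30*(-1/15067) = 1627/2473 + 30/15067 = 24588199/37260691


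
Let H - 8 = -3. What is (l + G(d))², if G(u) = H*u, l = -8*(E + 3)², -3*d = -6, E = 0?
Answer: 3844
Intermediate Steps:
H = 5 (H = 8 - 3 = 5)
d = 2 (d = -⅓*(-6) = 2)
l = -72 (l = -8*(0 + 3)² = -8*3² = -8*9 = -72)
G(u) = 5*u
(l + G(d))² = (-72 + 5*2)² = (-72 + 10)² = (-62)² = 3844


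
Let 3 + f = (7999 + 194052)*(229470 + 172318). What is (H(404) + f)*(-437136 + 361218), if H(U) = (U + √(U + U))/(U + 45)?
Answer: -2767254264429193542/449 - 151836*√202/449 ≈ -6.1631e+15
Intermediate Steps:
H(U) = (U + √2*√U)/(45 + U) (H(U) = (U + √(2*U))/(45 + U) = (U + √2*√U)/(45 + U))
f = 81181667185 (f = -3 + (7999 + 194052)*(229470 + 172318) = -3 + 202051*401788 = -3 + 81181667188 = 81181667185)
(H(404) + f)*(-437136 + 361218) = ((404 + √2*√404)/(45 + 404) + 81181667185)*(-437136 + 361218) = ((404 + √2*(2*√101))/449 + 81181667185)*(-75918) = ((404 + 2*√202)/449 + 81181667185)*(-75918) = ((404/449 + 2*√202/449) + 81181667185)*(-75918) = (36450568566469/449 + 2*√202/449)*(-75918) = -2767254264429193542/449 - 151836*√202/449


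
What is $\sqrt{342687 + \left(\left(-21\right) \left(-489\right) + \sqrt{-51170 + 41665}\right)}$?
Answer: $\sqrt{352956 + i \sqrt{9505}} \approx 594.1 + 0.082 i$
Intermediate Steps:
$\sqrt{342687 + \left(\left(-21\right) \left(-489\right) + \sqrt{-51170 + 41665}\right)} = \sqrt{342687 + \left(10269 + \sqrt{-9505}\right)} = \sqrt{342687 + \left(10269 + i \sqrt{9505}\right)} = \sqrt{352956 + i \sqrt{9505}}$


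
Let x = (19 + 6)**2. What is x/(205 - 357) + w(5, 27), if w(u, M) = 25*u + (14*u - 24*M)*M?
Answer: -2353737/152 ≈ -15485.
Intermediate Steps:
x = 625 (x = 25**2 = 625)
w(u, M) = 25*u + M*(-24*M + 14*u) (w(u, M) = 25*u + (-24*M + 14*u)*M = 25*u + M*(-24*M + 14*u))
x/(205 - 357) + w(5, 27) = 625/(205 - 357) + (-24*27**2 + 25*5 + 14*27*5) = 625/(-152) + (-24*729 + 125 + 1890) = 625*(-1/152) + (-17496 + 125 + 1890) = -625/152 - 15481 = -2353737/152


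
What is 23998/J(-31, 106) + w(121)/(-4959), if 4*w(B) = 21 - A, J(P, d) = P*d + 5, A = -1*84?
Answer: -158789611/21693972 ≈ -7.3195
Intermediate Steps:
A = -84
J(P, d) = 5 + P*d
w(B) = 105/4 (w(B) = (21 - 1*(-84))/4 = (21 + 84)/4 = (¼)*105 = 105/4)
23998/J(-31, 106) + w(121)/(-4959) = 23998/(5 - 31*106) + (105/4)/(-4959) = 23998/(5 - 3286) + (105/4)*(-1/4959) = 23998/(-3281) - 35/6612 = 23998*(-1/3281) - 35/6612 = -23998/3281 - 35/6612 = -158789611/21693972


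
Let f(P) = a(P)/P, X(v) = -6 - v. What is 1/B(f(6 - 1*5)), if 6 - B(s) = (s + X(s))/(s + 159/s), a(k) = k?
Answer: 80/483 ≈ 0.16563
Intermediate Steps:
f(P) = 1 (f(P) = P/P = 1)
B(s) = 6 + 6/(s + 159/s) (B(s) = 6 - (s + (-6 - s))/(s + 159/s) = 6 - (-6)/(s + 159/s) = 6 + 6/(s + 159/s))
1/B(f(6 - 1*5)) = 1/(6*(159 + 1 + 1**2)/(159 + 1**2)) = 1/(6*(159 + 1 + 1)/(159 + 1)) = 1/(6*161/160) = 1/(6*(1/160)*161) = 1/(483/80) = 80/483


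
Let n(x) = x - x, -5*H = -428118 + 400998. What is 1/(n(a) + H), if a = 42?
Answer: 1/5424 ≈ 0.00018437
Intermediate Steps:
H = 5424 (H = -(-428118 + 400998)/5 = -⅕*(-27120) = 5424)
n(x) = 0
1/(n(a) + H) = 1/(0 + 5424) = 1/5424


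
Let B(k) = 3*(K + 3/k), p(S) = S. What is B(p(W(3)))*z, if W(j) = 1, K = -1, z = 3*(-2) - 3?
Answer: -54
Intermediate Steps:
z = -9 (z = -6 - 3 = -9)
B(k) = -3 + 9/k (B(k) = 3*(-1 + 3/k) = -3 + 9/k)
B(p(W(3)))*z = (-3 + 9/1)*(-9) = (-3 + 9*1)*(-9) = (-3 + 9)*(-9) = 6*(-9) = -54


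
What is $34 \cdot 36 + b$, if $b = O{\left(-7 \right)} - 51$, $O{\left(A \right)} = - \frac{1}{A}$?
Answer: $\frac{8212}{7} \approx 1173.1$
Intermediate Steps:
$b = - \frac{356}{7}$ ($b = - \frac{1}{-7} - 51 = \left(-1\right) \left(- \frac{1}{7}\right) - 51 = \frac{1}{7} - 51 = - \frac{356}{7} \approx -50.857$)
$34 \cdot 36 + b = 34 \cdot 36 - \frac{356}{7} = 1224 - \frac{356}{7} = \frac{8212}{7}$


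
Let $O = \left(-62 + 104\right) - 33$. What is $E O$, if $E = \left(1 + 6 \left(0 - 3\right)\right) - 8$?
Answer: $-225$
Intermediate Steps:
$O = 9$ ($O = 42 - 33 = 9$)
$E = -25$ ($E = \left(1 + 6 \left(-3\right)\right) - 8 = \left(1 - 18\right) - 8 = -17 - 8 = -25$)
$E O = \left(-25\right) 9 = -225$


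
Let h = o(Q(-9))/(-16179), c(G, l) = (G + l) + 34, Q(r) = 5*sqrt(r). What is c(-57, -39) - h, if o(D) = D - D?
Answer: -62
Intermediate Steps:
o(D) = 0
c(G, l) = 34 + G + l
h = 0 (h = 0/(-16179) = 0*(-1/16179) = 0)
c(-57, -39) - h = (34 - 57 - 39) - 1*0 = -62 + 0 = -62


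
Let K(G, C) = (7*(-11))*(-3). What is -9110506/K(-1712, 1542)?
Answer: -9110506/231 ≈ -39439.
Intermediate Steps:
K(G, C) = 231 (K(G, C) = -77*(-3) = 231)
-9110506/K(-1712, 1542) = -9110506/231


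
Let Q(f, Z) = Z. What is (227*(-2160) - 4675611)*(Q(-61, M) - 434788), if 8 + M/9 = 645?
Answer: 2216468525205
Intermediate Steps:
M = 5733 (M = -72 + 9*645 = -72 + 5805 = 5733)
(227*(-2160) - 4675611)*(Q(-61, M) - 434788) = (227*(-2160) - 4675611)*(5733 - 434788) = (-490320 - 4675611)*(-429055) = -5165931*(-429055) = 2216468525205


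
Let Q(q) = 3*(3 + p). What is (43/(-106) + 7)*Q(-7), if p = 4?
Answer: 14679/106 ≈ 138.48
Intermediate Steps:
Q(q) = 21 (Q(q) = 3*(3 + 4) = 3*7 = 21)
(43/(-106) + 7)*Q(-7) = (43/(-106) + 7)*21 = (43*(-1/106) + 7)*21 = (-43/106 + 7)*21 = (699/106)*21 = 14679/106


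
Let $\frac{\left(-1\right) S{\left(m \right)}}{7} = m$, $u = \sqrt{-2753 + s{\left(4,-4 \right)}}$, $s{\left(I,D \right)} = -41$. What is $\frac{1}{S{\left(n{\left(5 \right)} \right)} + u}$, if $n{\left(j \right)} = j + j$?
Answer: $- \frac{35}{3847} - \frac{i \sqrt{2794}}{7694} \approx -0.009098 - 0.0068701 i$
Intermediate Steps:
$n{\left(j \right)} = 2 j$
$u = i \sqrt{2794}$ ($u = \sqrt{-2753 - 41} = \sqrt{-2794} = i \sqrt{2794} \approx 52.858 i$)
$S{\left(m \right)} = - 7 m$
$\frac{1}{S{\left(n{\left(5 \right)} \right)} + u} = \frac{1}{- 7 \cdot 2 \cdot 5 + i \sqrt{2794}} = \frac{1}{\left(-7\right) 10 + i \sqrt{2794}} = \frac{1}{-70 + i \sqrt{2794}}$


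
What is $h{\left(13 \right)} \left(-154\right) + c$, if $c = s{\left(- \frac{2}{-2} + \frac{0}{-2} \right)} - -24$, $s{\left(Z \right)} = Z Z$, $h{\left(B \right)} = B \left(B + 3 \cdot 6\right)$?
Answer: $-62037$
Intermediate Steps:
$h{\left(B \right)} = B \left(18 + B\right)$ ($h{\left(B \right)} = B \left(B + 18\right) = B \left(18 + B\right)$)
$s{\left(Z \right)} = Z^{2}$
$c = 25$ ($c = \left(- \frac{2}{-2} + \frac{0}{-2}\right)^{2} - -24 = \left(\left(-2\right) \left(- \frac{1}{2}\right) + 0 \left(- \frac{1}{2}\right)\right)^{2} + 24 = \left(1 + 0\right)^{2} + 24 = 1^{2} + 24 = 1 + 24 = 25$)
$h{\left(13 \right)} \left(-154\right) + c = 13 \left(18 + 13\right) \left(-154\right) + 25 = 13 \cdot 31 \left(-154\right) + 25 = 403 \left(-154\right) + 25 = -62062 + 25 = -62037$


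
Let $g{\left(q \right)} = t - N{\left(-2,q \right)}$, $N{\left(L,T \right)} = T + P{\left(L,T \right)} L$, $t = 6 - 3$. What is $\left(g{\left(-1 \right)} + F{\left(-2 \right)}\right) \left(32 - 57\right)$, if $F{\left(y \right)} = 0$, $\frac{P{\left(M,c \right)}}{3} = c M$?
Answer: $-400$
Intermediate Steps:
$P{\left(M,c \right)} = 3 M c$ ($P{\left(M,c \right)} = 3 c M = 3 M c$)
$t = 3$ ($t = 6 - 3 = 3$)
$N{\left(L,T \right)} = T + 3 T L^{2}$ ($N{\left(L,T \right)} = T + 3 L T L = T + 3 T L^{2}$)
$g{\left(q \right)} = 3 - 13 q$ ($g{\left(q \right)} = 3 - q \left(1 + 3 \left(-2\right)^{2}\right) = 3 - q \left(1 + 3 \cdot 4\right) = 3 - q \left(1 + 12\right) = 3 - q 13 = 3 - 13 q$)
$\left(g{\left(-1 \right)} + F{\left(-2 \right)}\right) \left(32 - 57\right) = \left(\left(3 - -13\right) + 0\right) \left(32 - 57\right) = \left(\left(3 + 13\right) + 0\right) \left(-25\right) = \left(16 + 0\right) \left(-25\right) = 16 \left(-25\right) = -400$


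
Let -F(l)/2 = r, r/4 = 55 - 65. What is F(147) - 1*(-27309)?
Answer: 27389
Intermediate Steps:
r = -40 (r = 4*(55 - 65) = 4*(-10) = -40)
F(l) = 80 (F(l) = -2*(-40) = 80)
F(147) - 1*(-27309) = 80 - 1*(-27309) = 80 + 27309 = 27389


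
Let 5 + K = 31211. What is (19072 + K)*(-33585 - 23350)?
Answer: -2862577930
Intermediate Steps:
K = 31206 (K = -5 + 31211 = 31206)
(19072 + K)*(-33585 - 23350) = (19072 + 31206)*(-33585 - 23350) = 50278*(-56935) = -2862577930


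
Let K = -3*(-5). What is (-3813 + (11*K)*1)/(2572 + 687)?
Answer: -3648/3259 ≈ -1.1194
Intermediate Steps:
K = 15
(-3813 + (11*K)*1)/(2572 + 687) = (-3813 + (11*15)*1)/(2572 + 687) = (-3813 + 165*1)/3259 = (-3813 + 165)*(1/3259) = -3648*1/3259 = -3648/3259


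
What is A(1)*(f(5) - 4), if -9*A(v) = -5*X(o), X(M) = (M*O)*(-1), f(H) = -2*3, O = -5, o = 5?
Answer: -1250/9 ≈ -138.89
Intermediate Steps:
f(H) = -6
X(M) = 5*M (X(M) = (M*(-5))*(-1) = -5*M*(-1) = 5*M)
A(v) = 125/9 (A(v) = -(-5)*5*5/9 = -(-5)*25/9 = -⅑*(-125) = 125/9)
A(1)*(f(5) - 4) = 125*(-6 - 4)/9 = (125/9)*(-10) = -1250/9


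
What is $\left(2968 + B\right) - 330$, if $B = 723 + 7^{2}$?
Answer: $3410$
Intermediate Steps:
$B = 772$ ($B = 723 + 49 = 772$)
$\left(2968 + B\right) - 330 = \left(2968 + 772\right) - 330 = 3740 - 330 = 3410$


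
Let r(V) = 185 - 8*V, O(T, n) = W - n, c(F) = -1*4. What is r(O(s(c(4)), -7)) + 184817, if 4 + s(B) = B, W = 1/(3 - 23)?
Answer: 924732/5 ≈ 1.8495e+5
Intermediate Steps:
c(F) = -4
W = -1/20 (W = 1/(-20) = -1/20 ≈ -0.050000)
s(B) = -4 + B
O(T, n) = -1/20 - n
r(V) = 185 - 8*V
r(O(s(c(4)), -7)) + 184817 = (185 - 8*(-1/20 - 1*(-7))) + 184817 = (185 - 8*(-1/20 + 7)) + 184817 = (185 - 8*139/20) + 184817 = (185 - 278/5) + 184817 = 647/5 + 184817 = 924732/5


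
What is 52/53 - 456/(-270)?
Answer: 6368/2385 ≈ 2.6700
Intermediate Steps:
52/53 - 456/(-270) = 52*(1/53) - 456*(-1/270) = 52/53 + 76/45 = 6368/2385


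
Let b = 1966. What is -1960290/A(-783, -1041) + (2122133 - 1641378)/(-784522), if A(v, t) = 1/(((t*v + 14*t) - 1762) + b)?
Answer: -1231439778937282295/784522 ≈ -1.5697e+12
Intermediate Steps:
A(v, t) = 1/(204 + 14*t + t*v) (A(v, t) = 1/(((t*v + 14*t) - 1762) + 1966) = 1/(((14*t + t*v) - 1762) + 1966) = 1/((-1762 + 14*t + t*v) + 1966) = 1/(204 + 14*t + t*v))
-1960290/A(-783, -1041) + (2122133 - 1641378)/(-784522) = -1960290/(1/(204 + 14*(-1041) - 1041*(-783))) + (2122133 - 1641378)/(-784522) = -1960290/(1/(204 - 14574 + 815103)) + 480755*(-1/784522) = -1960290/(1/800733) - 480755/784522 = -1960290/1/800733 - 480755/784522 = -1960290*800733 - 480755/784522 = -1569668892570 - 480755/784522 = -1231439778937282295/784522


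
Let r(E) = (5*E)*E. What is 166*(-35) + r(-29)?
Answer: -1605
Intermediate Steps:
r(E) = 5*E²
166*(-35) + r(-29) = 166*(-35) + 5*(-29)² = -5810 + 5*841 = -5810 + 4205 = -1605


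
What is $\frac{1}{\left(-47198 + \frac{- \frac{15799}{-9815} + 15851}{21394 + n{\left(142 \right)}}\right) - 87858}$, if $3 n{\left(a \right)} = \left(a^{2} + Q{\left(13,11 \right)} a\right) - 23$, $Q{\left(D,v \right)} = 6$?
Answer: $- \frac{835992625}{112905353181908} \approx -7.4044 \cdot 10^{-6}$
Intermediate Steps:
$n{\left(a \right)} = - \frac{23}{3} + 2 a + \frac{a^{2}}{3}$ ($n{\left(a \right)} = \frac{\left(a^{2} + 6 a\right) - 23}{3} = \frac{-23 + a^{2} + 6 a}{3} = - \frac{23}{3} + 2 a + \frac{a^{2}}{3}$)
$\frac{1}{\left(-47198 + \frac{- \frac{15799}{-9815} + 15851}{21394 + n{\left(142 \right)}}\right) - 87858} = \frac{1}{\left(-47198 + \frac{- \frac{15799}{-9815} + 15851}{21394 + \left(- \frac{23}{3} + 2 \cdot 142 + \frac{142^{2}}{3}\right)}\right) - 87858} = \frac{1}{\left(-47198 + \frac{\left(-15799\right) \left(- \frac{1}{9815}\right) + 15851}{21394 + \left(- \frac{23}{3} + 284 + \frac{1}{3} \cdot 20164\right)}\right) - 87858} = \frac{1}{\left(-47198 + \frac{\frac{15799}{9815} + 15851}{21394 + \left(- \frac{23}{3} + 284 + \frac{20164}{3}\right)}\right) - 87858} = \frac{1}{\left(-47198 + \frac{155593364}{9815 \left(21394 + \frac{20993}{3}\right)}\right) - 87858} = \frac{1}{\left(-47198 + \frac{155593364}{9815 \cdot \frac{85175}{3}}\right) - 87858} = \frac{1}{\left(-47198 + \frac{155593364}{9815} \cdot \frac{3}{85175}\right) - 87858} = \frac{1}{\left(-47198 + \frac{466780092}{835992625}\right) - 87858} = \frac{1}{- \frac{39456713134658}{835992625} - 87858} = \frac{1}{- \frac{112905353181908}{835992625}} = - \frac{835992625}{112905353181908}$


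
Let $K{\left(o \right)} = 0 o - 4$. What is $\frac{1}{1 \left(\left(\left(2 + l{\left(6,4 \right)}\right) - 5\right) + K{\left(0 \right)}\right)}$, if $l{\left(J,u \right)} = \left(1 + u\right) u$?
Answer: $\frac{1}{13} \approx 0.076923$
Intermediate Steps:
$l{\left(J,u \right)} = u \left(1 + u\right)$
$K{\left(o \right)} = -4$ ($K{\left(o \right)} = 0 - 4 = -4$)
$\frac{1}{1 \left(\left(\left(2 + l{\left(6,4 \right)}\right) - 5\right) + K{\left(0 \right)}\right)} = \frac{1}{1 \left(\left(\left(2 + 4 \left(1 + 4\right)\right) - 5\right) - 4\right)} = \frac{1}{1 \left(\left(\left(2 + 4 \cdot 5\right) - 5\right) - 4\right)} = \frac{1}{1 \left(\left(\left(2 + 20\right) - 5\right) - 4\right)} = \frac{1}{1 \left(\left(22 - 5\right) - 4\right)} = \frac{1}{1 \left(17 - 4\right)} = \frac{1}{1 \cdot 13} = \frac{1}{13}$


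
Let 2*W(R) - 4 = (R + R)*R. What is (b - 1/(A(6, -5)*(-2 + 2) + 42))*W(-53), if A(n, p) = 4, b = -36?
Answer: -1417681/14 ≈ -1.0126e+5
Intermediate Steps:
W(R) = 2 + R² (W(R) = 2 + ((R + R)*R)/2 = 2 + ((2*R)*R)/2 = 2 + (2*R²)/2 = 2 + R²)
(b - 1/(A(6, -5)*(-2 + 2) + 42))*W(-53) = (-36 - 1/(4*(-2 + 2) + 42))*(2 + (-53)²) = (-36 - 1/(4*0 + 42))*(2 + 2809) = (-36 - 1/(0 + 42))*2811 = (-36 - 1/42)*2811 = -1513/42*2811 = -1417681/14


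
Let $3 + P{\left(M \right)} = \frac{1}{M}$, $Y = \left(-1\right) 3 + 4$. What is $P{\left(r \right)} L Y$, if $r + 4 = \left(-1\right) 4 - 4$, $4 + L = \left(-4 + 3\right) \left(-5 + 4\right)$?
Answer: $\frac{37}{4} \approx 9.25$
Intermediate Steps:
$L = -3$ ($L = -4 + \left(-4 + 3\right) \left(-5 + 4\right) = -4 - -1 = -4 + 1 = -3$)
$r = -12$ ($r = -4 - 8 = -12$)
$Y = 1$ ($Y = -3 + 4 = 1$)
$P{\left(M \right)} = -3 + \frac{1}{M}$
$P{\left(r \right)} L Y = \left(-3 + \frac{1}{-12}\right) \left(-3\right) 1 = \left(-3 - \frac{1}{12}\right) \left(-3\right) 1 = \left(- \frac{37}{12}\right) \left(-3\right) 1 = \frac{37}{4} \cdot 1 = \frac{37}{4}$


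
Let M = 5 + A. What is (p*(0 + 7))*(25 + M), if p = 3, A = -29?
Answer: 21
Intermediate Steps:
M = -24 (M = 5 - 29 = -24)
(p*(0 + 7))*(25 + M) = (3*(0 + 7))*(25 - 24) = (3*7)*1 = 21*1 = 21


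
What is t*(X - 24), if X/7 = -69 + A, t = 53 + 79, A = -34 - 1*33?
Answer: -128832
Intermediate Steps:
A = -67 (A = -34 - 33 = -67)
t = 132
X = -952 (X = 7*(-69 - 67) = 7*(-136) = -952)
t*(X - 24) = 132*(-952 - 24) = 132*(-976) = -128832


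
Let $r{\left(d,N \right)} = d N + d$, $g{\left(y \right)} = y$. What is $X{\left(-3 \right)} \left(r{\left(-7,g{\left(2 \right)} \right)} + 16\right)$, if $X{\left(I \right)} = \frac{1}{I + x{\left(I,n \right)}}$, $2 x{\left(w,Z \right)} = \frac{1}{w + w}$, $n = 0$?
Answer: $\frac{60}{37} \approx 1.6216$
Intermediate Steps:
$x{\left(w,Z \right)} = \frac{1}{4 w}$ ($x{\left(w,Z \right)} = \frac{1}{2 \left(w + w\right)} = \frac{1}{2 \cdot 2 w} = \frac{\frac{1}{2} \frac{1}{w}}{2} = \frac{1}{4 w}$)
$X{\left(I \right)} = \frac{1}{I + \frac{1}{4 I}}$
$r{\left(d,N \right)} = d + N d$ ($r{\left(d,N \right)} = N d + d = d + N d$)
$X{\left(-3 \right)} \left(r{\left(-7,g{\left(2 \right)} \right)} + 16\right) = 4 \left(-3\right) \frac{1}{1 + 4 \left(-3\right)^{2}} \left(- 7 \left(1 + 2\right) + 16\right) = 4 \left(-3\right) \frac{1}{1 + 4 \cdot 9} \left(\left(-7\right) 3 + 16\right) = 4 \left(-3\right) \frac{1}{1 + 36} \left(-21 + 16\right) = 4 \left(-3\right) \frac{1}{37} \left(-5\right) = \left(- \frac{12}{37}\right) \left(-5\right) = \frac{60}{37}$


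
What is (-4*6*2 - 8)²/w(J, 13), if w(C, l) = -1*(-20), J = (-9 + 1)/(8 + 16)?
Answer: 784/5 ≈ 156.80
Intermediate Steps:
J = -⅓ (J = -8/24 = -8*1/24 = -⅓ ≈ -0.33333)
w(C, l) = 20
(-4*6*2 - 8)²/w(J, 13) = (-4*6*2 - 8)²/20 = (-24*2 - 8)²*(1/20) = (-48 - 8)²*(1/20) = (-56)²*(1/20) = 3136*(1/20) = 784/5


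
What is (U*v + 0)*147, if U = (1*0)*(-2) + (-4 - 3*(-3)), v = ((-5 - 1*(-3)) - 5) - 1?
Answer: -5880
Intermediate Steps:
v = -8 (v = ((-5 + 3) - 5) - 1 = (-2 - 5) - 1 = -7 - 1 = -8)
U = 5 (U = 0*(-2) + (-4 + 9) = 0 + 5 = 5)
(U*v + 0)*147 = (5*(-8) + 0)*147 = (-40 + 0)*147 = -40*147 = -5880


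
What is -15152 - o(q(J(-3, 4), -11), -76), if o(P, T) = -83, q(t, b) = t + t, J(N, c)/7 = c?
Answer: -15069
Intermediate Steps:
J(N, c) = 7*c
q(t, b) = 2*t
-15152 - o(q(J(-3, 4), -11), -76) = -15152 - 1*(-83) = -15152 + 83 = -15069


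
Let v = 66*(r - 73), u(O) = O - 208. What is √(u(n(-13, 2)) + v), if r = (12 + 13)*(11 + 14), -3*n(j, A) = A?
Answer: √326010/3 ≈ 190.32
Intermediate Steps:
n(j, A) = -A/3
u(O) = -208 + O
r = 625 (r = 25*25 = 625)
v = 36432 (v = 66*(625 - 73) = 66*552 = 36432)
√(u(n(-13, 2)) + v) = √((-208 - ⅓*2) + 36432) = √((-208 - ⅔) + 36432) = √(-626/3 + 36432) = √(108670/3) = √326010/3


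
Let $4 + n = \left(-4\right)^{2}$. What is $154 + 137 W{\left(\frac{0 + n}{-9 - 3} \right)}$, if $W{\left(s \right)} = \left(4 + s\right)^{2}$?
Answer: $1387$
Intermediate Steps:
$n = 12$ ($n = -4 + \left(-4\right)^{2} = -4 + 16 = 12$)
$154 + 137 W{\left(\frac{0 + n}{-9 - 3} \right)} = 154 + 137 \left(4 + \frac{0 + 12}{-9 - 3}\right)^{2} = 154 + 137 \left(4 + \frac{12}{-12}\right)^{2} = 154 + 137 \left(4 + 12 \left(- \frac{1}{12}\right)\right)^{2} = 154 + 137 \left(4 - 1\right)^{2} = 154 + 137 \cdot 3^{2} = 154 + 137 \cdot 9 = 154 + 1233 = 1387$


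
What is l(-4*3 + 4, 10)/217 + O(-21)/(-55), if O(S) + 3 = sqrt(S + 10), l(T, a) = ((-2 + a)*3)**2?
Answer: 32331/11935 - I*sqrt(11)/55 ≈ 2.7089 - 0.060302*I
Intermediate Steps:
l(T, a) = (-6 + 3*a)**2
O(S) = -3 + sqrt(10 + S) (O(S) = -3 + sqrt(S + 10) = -3 + sqrt(10 + S))
l(-4*3 + 4, 10)/217 + O(-21)/(-55) = (9*(-2 + 10)**2)/217 + (-3 + sqrt(10 - 21))/(-55) = (9*8**2)*(1/217) + (-3 + sqrt(-11))*(-1/55) = (9*64)*(1/217) + (-3 + I*sqrt(11))*(-1/55) = 576*(1/217) + (3/55 - I*sqrt(11)/55) = 576/217 + (3/55 - I*sqrt(11)/55) = 32331/11935 - I*sqrt(11)/55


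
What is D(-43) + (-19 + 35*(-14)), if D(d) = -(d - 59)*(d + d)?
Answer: -9281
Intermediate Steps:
D(d) = -2*d*(-59 + d) (D(d) = -(-59 + d)*2*d = -2*d*(-59 + d))
D(-43) + (-19 + 35*(-14)) = 2*(-43)*(59 - 1*(-43)) + (-19 + 35*(-14)) = 2*(-43)*(59 + 43) + (-19 - 490) = 2*(-43)*102 - 509 = -8772 - 509 = -9281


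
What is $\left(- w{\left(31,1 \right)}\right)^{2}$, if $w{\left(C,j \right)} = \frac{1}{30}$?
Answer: $\frac{1}{900} \approx 0.0011111$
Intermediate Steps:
$w{\left(C,j \right)} = \frac{1}{30}$
$\left(- w{\left(31,1 \right)}\right)^{2} = \left(\left(-1\right) \frac{1}{30}\right)^{2} = \left(- \frac{1}{30}\right)^{2} = \frac{1}{900}$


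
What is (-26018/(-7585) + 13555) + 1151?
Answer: 111571028/7585 ≈ 14709.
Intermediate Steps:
(-26018/(-7585) + 13555) + 1151 = (-26018*(-1/7585) + 13555) + 1151 = (26018/7585 + 13555) + 1151 = 102840693/7585 + 1151 = 111571028/7585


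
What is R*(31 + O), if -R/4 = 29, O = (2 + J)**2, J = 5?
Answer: -9280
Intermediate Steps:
O = 49 (O = (2 + 5)**2 = 7**2 = 49)
R = -116 (R = -4*29 = -116)
R*(31 + O) = -116*(31 + 49) = -116*80 = -9280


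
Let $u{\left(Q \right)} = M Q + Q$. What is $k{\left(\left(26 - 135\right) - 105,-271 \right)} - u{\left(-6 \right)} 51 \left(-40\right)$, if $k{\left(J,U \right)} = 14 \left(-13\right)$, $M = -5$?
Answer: $48778$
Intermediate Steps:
$u{\left(Q \right)} = - 4 Q$ ($u{\left(Q \right)} = - 5 Q + Q = - 4 Q$)
$k{\left(J,U \right)} = -182$
$k{\left(\left(26 - 135\right) - 105,-271 \right)} - u{\left(-6 \right)} 51 \left(-40\right) = -182 - \left(-4\right) \left(-6\right) 51 \left(-40\right) = -182 - 24 \cdot 51 \left(-40\right) = -182 - 1224 \left(-40\right) = -182 - -48960 = -182 + 48960 = 48778$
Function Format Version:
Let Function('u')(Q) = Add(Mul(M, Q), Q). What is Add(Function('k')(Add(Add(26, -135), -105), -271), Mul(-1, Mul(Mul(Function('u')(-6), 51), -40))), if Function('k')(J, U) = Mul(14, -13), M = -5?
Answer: 48778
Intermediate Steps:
Function('u')(Q) = Mul(-4, Q) (Function('u')(Q) = Add(Mul(-5, Q), Q) = Mul(-4, Q))
Function('k')(J, U) = -182
Add(Function('k')(Add(Add(26, -135), -105), -271), Mul(-1, Mul(Mul(Function('u')(-6), 51), -40))) = Add(-182, Mul(-1, Mul(Mul(Mul(-4, -6), 51), -40))) = Add(-182, Mul(-1, Mul(Mul(24, 51), -40))) = Add(-182, Mul(-1, Mul(1224, -40))) = Add(-182, Mul(-1, -48960)) = Add(-182, 48960) = 48778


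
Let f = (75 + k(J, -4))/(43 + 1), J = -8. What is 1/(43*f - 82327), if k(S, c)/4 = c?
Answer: -44/3619851 ≈ -1.2155e-5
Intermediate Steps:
k(S, c) = 4*c
f = 59/44 (f = (75 + 4*(-4))/(43 + 1) = (75 - 16)/44 = 59*(1/44) = 59/44 ≈ 1.3409)
1/(43*f - 82327) = 1/(43*(59/44) - 82327) = 1/(2537/44 - 82327) = 1/(-3619851/44) = -44/3619851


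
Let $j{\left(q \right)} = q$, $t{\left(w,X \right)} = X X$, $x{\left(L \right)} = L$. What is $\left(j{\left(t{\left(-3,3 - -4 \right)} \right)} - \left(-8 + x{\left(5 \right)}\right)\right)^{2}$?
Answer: $2704$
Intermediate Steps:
$t{\left(w,X \right)} = X^{2}$
$\left(j{\left(t{\left(-3,3 - -4 \right)} \right)} - \left(-8 + x{\left(5 \right)}\right)\right)^{2} = \left(\left(3 - -4\right)^{2} + \left(8 - 5\right)\right)^{2} = \left(\left(3 + 4\right)^{2} + \left(8 - 5\right)\right)^{2} = \left(7^{2} + 3\right)^{2} = \left(49 + 3\right)^{2} = 52^{2} = 2704$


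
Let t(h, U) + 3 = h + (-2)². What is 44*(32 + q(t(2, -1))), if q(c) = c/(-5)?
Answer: 6908/5 ≈ 1381.6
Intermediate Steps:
t(h, U) = 1 + h (t(h, U) = -3 + (h + (-2)²) = -3 + (h + 4) = -3 + (4 + h) = 1 + h)
q(c) = -c/5 (q(c) = c*(-⅕) = -c/5)
44*(32 + q(t(2, -1))) = 44*(32 - (1 + 2)/5) = 44*(32 - ⅕*3) = 44*(32 - ⅗) = 44*(157/5) = 6908/5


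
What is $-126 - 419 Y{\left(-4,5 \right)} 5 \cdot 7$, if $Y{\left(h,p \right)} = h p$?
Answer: $293174$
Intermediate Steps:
$-126 - 419 Y{\left(-4,5 \right)} 5 \cdot 7 = -126 - 419 \left(-4\right) 5 \cdot 5 \cdot 7 = -126 - 419 \left(-20\right) 5 \cdot 7 = -126 - 419 \left(\left(-100\right) 7\right) = -126 - -293300 = -126 + 293300 = 293174$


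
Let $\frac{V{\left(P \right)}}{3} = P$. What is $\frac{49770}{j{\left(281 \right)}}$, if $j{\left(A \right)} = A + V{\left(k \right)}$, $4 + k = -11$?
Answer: $\frac{24885}{118} \approx 210.89$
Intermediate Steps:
$k = -15$ ($k = -4 - 11 = -15$)
$V{\left(P \right)} = 3 P$
$j{\left(A \right)} = -45 + A$ ($j{\left(A \right)} = A + 3 \left(-15\right) = A - 45 = -45 + A$)
$\frac{49770}{j{\left(281 \right)}} = \frac{49770}{-45 + 281} = \frac{49770}{236} = 49770 \cdot \frac{1}{236} = \frac{24885}{118}$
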